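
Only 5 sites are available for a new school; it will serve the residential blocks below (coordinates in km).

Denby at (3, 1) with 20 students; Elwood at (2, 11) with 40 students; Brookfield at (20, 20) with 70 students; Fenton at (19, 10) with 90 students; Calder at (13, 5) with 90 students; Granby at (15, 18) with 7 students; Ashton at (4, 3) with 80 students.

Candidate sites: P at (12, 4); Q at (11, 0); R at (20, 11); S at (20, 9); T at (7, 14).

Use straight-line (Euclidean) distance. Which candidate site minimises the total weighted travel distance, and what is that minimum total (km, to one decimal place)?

P, total 3632.4 km

Total weighted distance at each candidate:
  P (12, 4): total = 3632.4
  Q (11, 0): total = 4640.5
  R (20, 11): total = 4192.8
  S (20, 9): total = 4162.2
  T (7, 14): total = 4594.2
Minimum is at P with total 3632.4 km.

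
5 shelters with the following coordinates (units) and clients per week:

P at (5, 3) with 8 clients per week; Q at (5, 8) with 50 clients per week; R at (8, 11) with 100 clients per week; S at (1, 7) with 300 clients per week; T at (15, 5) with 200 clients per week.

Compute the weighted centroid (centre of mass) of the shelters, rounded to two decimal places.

(6.67, 7.03)

The minimiser of Σwᵢ‖p−pᵢ‖² is the weighted centroid p* = (Σwᵢpᵢ)/(Σwᵢ).
Σwᵢ = 658.
Σwᵢxᵢ = 8·5 + 50·5 + 100·8 + 300·1 + 200·15 = 4390.
Σwᵢyᵢ = 8·3 + 50·8 + 100·11 + 300·7 + 200·5 = 4624.
x* = 4390/658 = 6.67, y* = 4624/658 = 7.03.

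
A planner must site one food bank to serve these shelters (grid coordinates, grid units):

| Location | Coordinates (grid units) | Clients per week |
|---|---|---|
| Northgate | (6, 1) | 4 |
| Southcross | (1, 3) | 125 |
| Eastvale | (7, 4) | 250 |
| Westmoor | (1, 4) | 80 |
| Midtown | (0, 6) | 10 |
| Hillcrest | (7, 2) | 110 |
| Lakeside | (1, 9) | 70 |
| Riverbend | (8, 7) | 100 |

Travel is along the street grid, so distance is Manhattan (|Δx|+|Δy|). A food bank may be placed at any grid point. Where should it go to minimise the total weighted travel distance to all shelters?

(7, 4)

Manhattan distance separates: Σwᵢ(|x−xᵢ|+|y−yᵢ|) = Σwᵢ|x−xᵢ| + Σwᵢ|y−yᵢ|, so x and y are optimised independently as 1-D weighted medians.
Total weight W = 749; half = 374.5.
x-coordinate, sorted with cumulative weight:
  x=0 (Midtown, w=10) cum 10
  x=1 (Southcross, w=125) cum 135
  x=1 (Westmoor, w=80) cum 215
  x=1 (Lakeside, w=70) cum 285
  x=6 (Northgate, w=4) cum 289
  x=7 (Eastvale, w=250) cum 539  ← median
  x=7 (Hillcrest, w=110) cum 649
  x=8 (Riverbend, w=100) cum 749
⇒ x* = 7
y-coordinate, sorted with cumulative weight:
  y=1 (Northgate, w=4) cum 4
  y=2 (Hillcrest, w=110) cum 114
  y=3 (Southcross, w=125) cum 239
  y=4 (Eastvale, w=250) cum 489  ← median
  y=4 (Westmoor, w=80) cum 569
  y=6 (Midtown, w=10) cum 579
  y=7 (Riverbend, w=100) cum 679
  y=9 (Lakeside, w=70) cum 749
⇒ y* = 4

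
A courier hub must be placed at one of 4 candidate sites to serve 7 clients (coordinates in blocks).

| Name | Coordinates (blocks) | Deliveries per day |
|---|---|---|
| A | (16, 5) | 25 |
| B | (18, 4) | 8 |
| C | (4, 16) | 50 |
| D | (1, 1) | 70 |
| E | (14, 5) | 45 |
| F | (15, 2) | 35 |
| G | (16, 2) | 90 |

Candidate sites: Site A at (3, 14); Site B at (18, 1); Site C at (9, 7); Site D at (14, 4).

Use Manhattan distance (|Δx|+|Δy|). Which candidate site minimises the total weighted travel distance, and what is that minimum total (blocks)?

Total weighted distance at each candidate:
  Site A (3, 14): total = 5940
  Site B (18, 1): total = 3584
  Site C (9, 7): total = 3781
  Site D (14, 4): total = 2837
Minimum is at Site D with total 2837 blocks.

Site D, total 2837 blocks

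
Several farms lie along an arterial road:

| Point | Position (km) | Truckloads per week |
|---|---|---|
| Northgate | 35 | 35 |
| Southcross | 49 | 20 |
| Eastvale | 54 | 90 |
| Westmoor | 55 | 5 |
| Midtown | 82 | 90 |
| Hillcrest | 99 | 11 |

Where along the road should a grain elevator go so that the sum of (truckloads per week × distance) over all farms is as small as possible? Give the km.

For a sum of weighted absolute distances on a line, the optimum is the weighted median (not the mean). Total weight W = 251; half-weight = 125.5.
Sort by position and accumulate weight:
  km 35 (Northgate, w=35) → cum 35
  km 49 (Southcross, w=20) → cum 55
  km 54 (Eastvale, w=90) → cum 145  ≥ 125.5 → median here
  km 55 (Westmoor, w=5) → cum 150
  km 82 (Midtown, w=90) → cum 240
  km 99 (Hillcrest, w=11) → cum 251
Optimal location: km 54.

x = 54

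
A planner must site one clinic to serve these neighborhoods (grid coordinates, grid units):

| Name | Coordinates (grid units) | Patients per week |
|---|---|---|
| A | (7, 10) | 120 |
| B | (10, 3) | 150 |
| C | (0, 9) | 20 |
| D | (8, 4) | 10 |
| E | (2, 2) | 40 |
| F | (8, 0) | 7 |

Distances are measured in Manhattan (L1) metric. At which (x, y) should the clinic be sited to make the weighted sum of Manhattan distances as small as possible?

Manhattan distance separates: Σwᵢ(|x−xᵢ|+|y−yᵢ|) = Σwᵢ|x−xᵢ| + Σwᵢ|y−yᵢ|, so x and y are optimised independently as 1-D weighted medians.
Total weight W = 347; half = 173.5.
x-coordinate, sorted with cumulative weight:
  x=0 (C, w=20) cum 20
  x=2 (E, w=40) cum 60
  x=7 (A, w=120) cum 180  ← median
  x=8 (D, w=10) cum 190
  x=8 (F, w=7) cum 197
  x=10 (B, w=150) cum 347
⇒ x* = 7
y-coordinate, sorted with cumulative weight:
  y=0 (F, w=7) cum 7
  y=2 (E, w=40) cum 47
  y=3 (B, w=150) cum 197  ← median
  y=4 (D, w=10) cum 207
  y=9 (C, w=20) cum 227
  y=10 (A, w=120) cum 347
⇒ y* = 3

(7, 3)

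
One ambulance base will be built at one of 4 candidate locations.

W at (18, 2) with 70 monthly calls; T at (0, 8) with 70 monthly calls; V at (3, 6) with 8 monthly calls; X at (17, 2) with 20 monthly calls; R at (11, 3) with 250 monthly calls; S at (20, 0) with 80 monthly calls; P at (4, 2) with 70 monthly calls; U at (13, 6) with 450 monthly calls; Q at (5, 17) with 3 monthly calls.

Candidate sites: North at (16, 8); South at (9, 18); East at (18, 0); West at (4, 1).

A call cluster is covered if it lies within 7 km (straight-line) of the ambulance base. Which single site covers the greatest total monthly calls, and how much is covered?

Coverage radius r = 7 km; a point is covered iff (Δx)²+(Δy)² ≤ 7² = 49.
  North (16, 8): covers {W, X, U} → 540
  South (9, 18): covers {Q} → 3
  East (18, 0): covers {W, X, S} → 170
  West (4, 1): covers {V, P} → 78
Maximum coverage at North: 540 monthly calls.

North, covering 540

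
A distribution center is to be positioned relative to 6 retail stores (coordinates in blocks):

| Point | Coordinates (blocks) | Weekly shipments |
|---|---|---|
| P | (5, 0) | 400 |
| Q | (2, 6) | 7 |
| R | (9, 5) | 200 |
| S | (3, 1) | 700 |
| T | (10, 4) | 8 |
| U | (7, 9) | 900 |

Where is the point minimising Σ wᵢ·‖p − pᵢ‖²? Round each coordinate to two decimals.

The minimiser of Σwᵢ‖p−pᵢ‖² is the weighted centroid p* = (Σwᵢpᵢ)/(Σwᵢ).
Σwᵢ = 2215.
Σwᵢxᵢ = 400·5 + 7·2 + 200·9 + 700·3 + 8·10 + 900·7 = 12294.
Σwᵢyᵢ = 400·0 + 7·6 + 200·5 + 700·1 + 8·4 + 900·9 = 9874.
x* = 12294/2215 = 5.55, y* = 9874/2215 = 4.46.

(5.55, 4.46)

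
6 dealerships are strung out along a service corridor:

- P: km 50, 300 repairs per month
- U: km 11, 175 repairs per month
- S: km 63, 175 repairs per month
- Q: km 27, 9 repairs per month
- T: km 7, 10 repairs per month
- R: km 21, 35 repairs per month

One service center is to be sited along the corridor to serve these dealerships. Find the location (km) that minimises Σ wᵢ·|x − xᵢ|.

For a sum of weighted absolute distances on a line, the optimum is the weighted median (not the mean). Total weight W = 704; half-weight = 352.
Sort by position and accumulate weight:
  km 7 (T, w=10) → cum 10
  km 11 (U, w=175) → cum 185
  km 21 (R, w=35) → cum 220
  km 27 (Q, w=9) → cum 229
  km 50 (P, w=300) → cum 529  ≥ 352 → median here
  km 63 (S, w=175) → cum 704
Optimal location: km 50.

x = 50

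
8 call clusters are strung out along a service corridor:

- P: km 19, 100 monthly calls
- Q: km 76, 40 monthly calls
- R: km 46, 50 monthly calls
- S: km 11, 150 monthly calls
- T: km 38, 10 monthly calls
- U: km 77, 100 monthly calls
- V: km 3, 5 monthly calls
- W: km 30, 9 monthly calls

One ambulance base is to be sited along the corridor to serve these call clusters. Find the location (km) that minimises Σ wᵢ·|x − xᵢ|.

x = 19

For a sum of weighted absolute distances on a line, the optimum is the weighted median (not the mean). Total weight W = 464; half-weight = 232.
Sort by position and accumulate weight:
  km 3 (V, w=5) → cum 5
  km 11 (S, w=150) → cum 155
  km 19 (P, w=100) → cum 255  ≥ 232 → median here
  km 30 (W, w=9) → cum 264
  km 38 (T, w=10) → cum 274
  km 46 (R, w=50) → cum 324
  km 76 (Q, w=40) → cum 364
  km 77 (U, w=100) → cum 464
Optimal location: km 19.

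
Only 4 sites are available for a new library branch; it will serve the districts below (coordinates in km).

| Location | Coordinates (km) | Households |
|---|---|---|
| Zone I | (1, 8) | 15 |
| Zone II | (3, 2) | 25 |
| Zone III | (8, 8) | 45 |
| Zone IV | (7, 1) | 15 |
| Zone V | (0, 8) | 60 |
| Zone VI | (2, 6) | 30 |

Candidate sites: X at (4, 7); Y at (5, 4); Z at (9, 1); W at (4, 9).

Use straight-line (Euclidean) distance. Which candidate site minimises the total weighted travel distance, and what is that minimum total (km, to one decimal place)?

X, total 775.5 km

Total weighted distance at each candidate:
  X (4, 7): total = 775.5
  Y (5, 4): total = 927.0
  Z (9, 1): total = 1601.9
  W (4, 9): total = 893.5
Minimum is at X with total 775.5 km.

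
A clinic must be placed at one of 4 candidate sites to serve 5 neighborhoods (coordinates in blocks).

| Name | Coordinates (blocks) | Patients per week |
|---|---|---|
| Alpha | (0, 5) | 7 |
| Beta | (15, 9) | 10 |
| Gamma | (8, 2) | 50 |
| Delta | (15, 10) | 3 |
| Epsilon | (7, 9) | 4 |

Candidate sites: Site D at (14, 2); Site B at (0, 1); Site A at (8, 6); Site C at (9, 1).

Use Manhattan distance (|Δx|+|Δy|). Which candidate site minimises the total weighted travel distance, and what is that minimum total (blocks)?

Total weighted distance at each candidate:
  Site D (14, 2): total = 582
  Site B (0, 1): total = 840
  Site A (8, 6): total = 412
  Site C (9, 1): total = 416
Minimum is at Site A with total 412 blocks.

Site A, total 412 blocks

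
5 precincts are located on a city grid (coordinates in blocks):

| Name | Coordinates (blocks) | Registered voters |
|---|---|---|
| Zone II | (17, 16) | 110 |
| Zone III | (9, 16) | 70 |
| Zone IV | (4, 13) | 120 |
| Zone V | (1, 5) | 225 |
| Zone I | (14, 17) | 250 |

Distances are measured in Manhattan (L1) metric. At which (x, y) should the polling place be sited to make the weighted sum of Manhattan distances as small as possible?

(9, 16)

Manhattan distance separates: Σwᵢ(|x−xᵢ|+|y−yᵢ|) = Σwᵢ|x−xᵢ| + Σwᵢ|y−yᵢ|, so x and y are optimised independently as 1-D weighted medians.
Total weight W = 775; half = 387.5.
x-coordinate, sorted with cumulative weight:
  x=1 (Zone V, w=225) cum 225
  x=4 (Zone IV, w=120) cum 345
  x=9 (Zone III, w=70) cum 415  ← median
  x=14 (Zone I, w=250) cum 665
  x=17 (Zone II, w=110) cum 775
⇒ x* = 9
y-coordinate, sorted with cumulative weight:
  y=5 (Zone V, w=225) cum 225
  y=13 (Zone IV, w=120) cum 345
  y=16 (Zone II, w=110) cum 455  ← median
  y=16 (Zone III, w=70) cum 525
  y=17 (Zone I, w=250) cum 775
⇒ y* = 16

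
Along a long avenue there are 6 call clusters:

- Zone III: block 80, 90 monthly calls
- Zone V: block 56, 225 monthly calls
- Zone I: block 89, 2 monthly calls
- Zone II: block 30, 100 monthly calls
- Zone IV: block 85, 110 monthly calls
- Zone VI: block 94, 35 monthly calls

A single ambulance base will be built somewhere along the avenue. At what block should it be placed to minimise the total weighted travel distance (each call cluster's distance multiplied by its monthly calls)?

For a sum of weighted absolute distances on a line, the optimum is the weighted median (not the mean). Total weight W = 562; half-weight = 281.
Sort by position and accumulate weight:
  block 30 (Zone II, w=100) → cum 100
  block 56 (Zone V, w=225) → cum 325  ≥ 281 → median here
  block 80 (Zone III, w=90) → cum 415
  block 85 (Zone IV, w=110) → cum 525
  block 89 (Zone I, w=2) → cum 527
  block 94 (Zone VI, w=35) → cum 562
Optimal location: block 56.

x = 56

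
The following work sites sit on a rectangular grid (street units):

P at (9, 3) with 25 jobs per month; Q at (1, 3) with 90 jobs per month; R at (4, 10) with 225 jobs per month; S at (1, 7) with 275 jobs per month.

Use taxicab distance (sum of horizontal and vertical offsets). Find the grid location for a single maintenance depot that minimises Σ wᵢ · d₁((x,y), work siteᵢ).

(1, 7)

Manhattan distance separates: Σwᵢ(|x−xᵢ|+|y−yᵢ|) = Σwᵢ|x−xᵢ| + Σwᵢ|y−yᵢ|, so x and y are optimised independently as 1-D weighted medians.
Total weight W = 615; half = 307.5.
x-coordinate, sorted with cumulative weight:
  x=1 (Q, w=90) cum 90
  x=1 (S, w=275) cum 365  ← median
  x=4 (R, w=225) cum 590
  x=9 (P, w=25) cum 615
⇒ x* = 1
y-coordinate, sorted with cumulative weight:
  y=3 (P, w=25) cum 25
  y=3 (Q, w=90) cum 115
  y=7 (S, w=275) cum 390  ← median
  y=10 (R, w=225) cum 615
⇒ y* = 7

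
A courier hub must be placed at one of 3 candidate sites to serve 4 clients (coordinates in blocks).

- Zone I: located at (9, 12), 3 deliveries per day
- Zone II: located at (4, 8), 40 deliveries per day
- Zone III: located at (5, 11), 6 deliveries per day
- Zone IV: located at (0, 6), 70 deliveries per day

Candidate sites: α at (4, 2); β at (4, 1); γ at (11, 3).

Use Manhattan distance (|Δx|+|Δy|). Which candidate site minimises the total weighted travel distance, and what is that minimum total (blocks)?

α, total 905 blocks

Total weighted distance at each candidate:
  α (4, 2): total = 905
  β (4, 1): total = 1024
  γ (11, 3): total = 1577
Minimum is at α with total 905 blocks.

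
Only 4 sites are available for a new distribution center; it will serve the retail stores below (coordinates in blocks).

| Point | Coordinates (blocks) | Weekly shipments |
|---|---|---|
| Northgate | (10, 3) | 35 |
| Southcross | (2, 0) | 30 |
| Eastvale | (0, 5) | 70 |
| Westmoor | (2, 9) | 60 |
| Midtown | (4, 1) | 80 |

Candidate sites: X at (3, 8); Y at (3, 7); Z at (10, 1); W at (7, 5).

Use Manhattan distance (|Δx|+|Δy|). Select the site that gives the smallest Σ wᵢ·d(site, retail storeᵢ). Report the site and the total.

Y, total 1715 blocks

Total weighted distance at each candidate:
  X (3, 8): total = 1870
  Y (3, 7): total = 1715
  Z (10, 1): total = 2760
  W (7, 5): total = 2065
Minimum is at Y with total 1715 blocks.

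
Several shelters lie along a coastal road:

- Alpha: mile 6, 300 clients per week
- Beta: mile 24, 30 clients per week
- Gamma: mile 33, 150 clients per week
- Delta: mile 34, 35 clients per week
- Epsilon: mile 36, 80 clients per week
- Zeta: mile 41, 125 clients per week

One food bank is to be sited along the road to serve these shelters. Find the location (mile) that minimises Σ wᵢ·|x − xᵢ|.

For a sum of weighted absolute distances on a line, the optimum is the weighted median (not the mean). Total weight W = 720; half-weight = 360.
Sort by position and accumulate weight:
  mile 6 (Alpha, w=300) → cum 300
  mile 24 (Beta, w=30) → cum 330
  mile 33 (Gamma, w=150) → cum 480  ≥ 360 → median here
  mile 34 (Delta, w=35) → cum 515
  mile 36 (Epsilon, w=80) → cum 595
  mile 41 (Zeta, w=125) → cum 720
Optimal location: mile 33.

x = 33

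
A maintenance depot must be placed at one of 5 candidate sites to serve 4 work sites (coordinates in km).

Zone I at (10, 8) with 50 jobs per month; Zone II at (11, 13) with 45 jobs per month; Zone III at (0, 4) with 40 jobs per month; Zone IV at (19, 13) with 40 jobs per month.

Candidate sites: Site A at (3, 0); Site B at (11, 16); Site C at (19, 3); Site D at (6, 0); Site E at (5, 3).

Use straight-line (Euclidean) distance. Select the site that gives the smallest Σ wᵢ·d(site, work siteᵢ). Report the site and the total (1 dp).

Site B, total 1531.0 km

Total weighted distance at each candidate:
  Site A (3, 0): total = 2243.0
  Site B (11, 16): total = 1531.0
  Site C (19, 3): total = 2252.1
  Site D (6, 0): total = 2097.8
  Site E (5, 3): total = 1770.5
Minimum is at Site B with total 1531.0 km.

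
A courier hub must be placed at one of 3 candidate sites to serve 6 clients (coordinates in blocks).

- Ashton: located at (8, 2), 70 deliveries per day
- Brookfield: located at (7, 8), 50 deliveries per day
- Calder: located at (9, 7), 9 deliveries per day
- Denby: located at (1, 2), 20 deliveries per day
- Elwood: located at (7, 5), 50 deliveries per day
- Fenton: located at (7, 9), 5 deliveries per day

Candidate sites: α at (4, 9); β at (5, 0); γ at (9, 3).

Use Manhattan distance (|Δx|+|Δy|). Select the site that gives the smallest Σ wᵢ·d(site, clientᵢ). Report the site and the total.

Total weighted distance at each candidate:
  α (4, 9): total = 1598
  β (5, 0): total = 1474
  γ (9, 3): total = 946
Minimum is at γ with total 946 blocks.

γ, total 946 blocks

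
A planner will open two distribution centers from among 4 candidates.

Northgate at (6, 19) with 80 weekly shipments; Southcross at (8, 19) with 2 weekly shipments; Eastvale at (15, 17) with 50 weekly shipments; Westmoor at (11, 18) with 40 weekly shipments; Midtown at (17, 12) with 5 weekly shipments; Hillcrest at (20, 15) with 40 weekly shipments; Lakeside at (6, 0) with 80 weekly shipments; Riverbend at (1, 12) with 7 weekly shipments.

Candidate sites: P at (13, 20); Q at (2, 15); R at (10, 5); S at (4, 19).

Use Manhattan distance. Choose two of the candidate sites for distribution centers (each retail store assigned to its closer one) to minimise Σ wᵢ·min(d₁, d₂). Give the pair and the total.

{P, R}, total 2434

Evaluate every pair (each demand assigned to the nearer of the two):
  {P, R}: total = 2434
  {R, S}: total = 2798
  {P, S}: total = 2868
  {P, Q}: total = 3150
  {Q, R}: total = 3428
  {Q, S}: total = 3496
Best pair: {P, R} with total 2434.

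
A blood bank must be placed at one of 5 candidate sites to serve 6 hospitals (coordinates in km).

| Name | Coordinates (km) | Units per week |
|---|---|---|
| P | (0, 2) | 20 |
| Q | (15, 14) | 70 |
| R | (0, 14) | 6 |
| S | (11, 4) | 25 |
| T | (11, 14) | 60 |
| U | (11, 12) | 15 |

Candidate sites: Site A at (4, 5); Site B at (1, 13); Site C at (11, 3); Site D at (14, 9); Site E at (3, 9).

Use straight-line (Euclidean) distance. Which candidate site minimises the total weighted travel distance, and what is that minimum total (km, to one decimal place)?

Total weighted distance at each candidate:
  Site A (4, 5): total = 2163.4
  Site B (1, 13): total = 2302.0
  Site C (11, 3): total = 1953.6
  Site D (14, 9): total = 1318.4
  Site E (3, 9): total = 2027.3
Minimum is at Site D with total 1318.4 km.

Site D, total 1318.4 km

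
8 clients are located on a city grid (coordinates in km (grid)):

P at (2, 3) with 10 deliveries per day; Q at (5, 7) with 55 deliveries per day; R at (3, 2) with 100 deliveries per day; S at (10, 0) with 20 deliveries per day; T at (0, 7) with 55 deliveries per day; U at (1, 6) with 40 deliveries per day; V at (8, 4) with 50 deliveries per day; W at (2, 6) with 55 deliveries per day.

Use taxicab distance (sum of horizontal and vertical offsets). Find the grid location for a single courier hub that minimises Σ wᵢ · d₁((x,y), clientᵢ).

(3, 6)

Manhattan distance separates: Σwᵢ(|x−xᵢ|+|y−yᵢ|) = Σwᵢ|x−xᵢ| + Σwᵢ|y−yᵢ|, so x and y are optimised independently as 1-D weighted medians.
Total weight W = 385; half = 192.5.
x-coordinate, sorted with cumulative weight:
  x=0 (T, w=55) cum 55
  x=1 (U, w=40) cum 95
  x=2 (P, w=10) cum 105
  x=2 (W, w=55) cum 160
  x=3 (R, w=100) cum 260  ← median
  x=5 (Q, w=55) cum 315
  x=8 (V, w=50) cum 365
  x=10 (S, w=20) cum 385
⇒ x* = 3
y-coordinate, sorted with cumulative weight:
  y=0 (S, w=20) cum 20
  y=2 (R, w=100) cum 120
  y=3 (P, w=10) cum 130
  y=4 (V, w=50) cum 180
  y=6 (U, w=40) cum 220  ← median
  y=6 (W, w=55) cum 275
  y=7 (Q, w=55) cum 330
  y=7 (T, w=55) cum 385
⇒ y* = 6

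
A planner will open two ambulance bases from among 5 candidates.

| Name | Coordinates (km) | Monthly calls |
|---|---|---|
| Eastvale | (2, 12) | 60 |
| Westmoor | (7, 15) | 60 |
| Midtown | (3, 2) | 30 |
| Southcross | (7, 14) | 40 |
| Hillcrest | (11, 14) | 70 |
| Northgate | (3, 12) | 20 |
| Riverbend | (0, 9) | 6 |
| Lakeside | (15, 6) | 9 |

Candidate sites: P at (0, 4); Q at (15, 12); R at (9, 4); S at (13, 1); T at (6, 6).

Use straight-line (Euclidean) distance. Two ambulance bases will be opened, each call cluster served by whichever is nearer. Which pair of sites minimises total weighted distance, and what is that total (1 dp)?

Evaluate every pair (each demand assigned to the nearer of the two):
  {Q, T}: total = 1959.3
  {P, Q}: total = 2013.4
  {Q, R}: total = 2298.9
  {P, T}: total = 2312.2
  {S, T}: total = 2331.7
  {R, T}: total = 2340.2
  {Q, S}: total = 2617.1
  {P, R}: total = 2653.3
  {R, S}: total = 2930.4
  {P, S}: total = 3043.6
Best pair: {Q, T} with total 1959.3.

{Q, T}, total 1959.3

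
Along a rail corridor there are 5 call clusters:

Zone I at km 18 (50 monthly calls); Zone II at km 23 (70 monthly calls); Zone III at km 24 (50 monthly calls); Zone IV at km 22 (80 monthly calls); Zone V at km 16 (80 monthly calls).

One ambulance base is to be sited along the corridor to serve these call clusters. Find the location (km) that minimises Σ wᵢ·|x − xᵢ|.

x = 22

For a sum of weighted absolute distances on a line, the optimum is the weighted median (not the mean). Total weight W = 330; half-weight = 165.
Sort by position and accumulate weight:
  km 16 (Zone V, w=80) → cum 80
  km 18 (Zone I, w=50) → cum 130
  km 22 (Zone IV, w=80) → cum 210  ≥ 165 → median here
  km 23 (Zone II, w=70) → cum 280
  km 24 (Zone III, w=50) → cum 330
Optimal location: km 22.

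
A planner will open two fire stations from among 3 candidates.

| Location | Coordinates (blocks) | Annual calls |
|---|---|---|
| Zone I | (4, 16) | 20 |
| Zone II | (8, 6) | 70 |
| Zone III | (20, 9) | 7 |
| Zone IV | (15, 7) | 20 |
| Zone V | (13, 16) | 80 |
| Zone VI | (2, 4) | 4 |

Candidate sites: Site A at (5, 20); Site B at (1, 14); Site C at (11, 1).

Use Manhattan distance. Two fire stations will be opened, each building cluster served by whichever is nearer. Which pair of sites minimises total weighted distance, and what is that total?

{Site A, Site C}, total 1987

Evaluate every pair (each demand assigned to the nearer of the two):
  {Site A, Site C}: total = 1987
  {Site B, Site C}: total = 2143
  {Site A, Site B}: total = 2742
Best pair: {Site A, Site C} with total 1987.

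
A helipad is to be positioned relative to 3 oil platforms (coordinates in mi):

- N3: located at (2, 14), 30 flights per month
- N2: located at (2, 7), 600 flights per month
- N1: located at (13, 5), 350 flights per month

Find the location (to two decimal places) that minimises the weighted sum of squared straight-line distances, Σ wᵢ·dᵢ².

(5.93, 6.50)

The minimiser of Σwᵢ‖p−pᵢ‖² is the weighted centroid p* = (Σwᵢpᵢ)/(Σwᵢ).
Σwᵢ = 980.
Σwᵢxᵢ = 30·2 + 600·2 + 350·13 = 5810.
Σwᵢyᵢ = 30·14 + 600·7 + 350·5 = 6370.
x* = 5810/980 = 5.93, y* = 6370/980 = 6.50.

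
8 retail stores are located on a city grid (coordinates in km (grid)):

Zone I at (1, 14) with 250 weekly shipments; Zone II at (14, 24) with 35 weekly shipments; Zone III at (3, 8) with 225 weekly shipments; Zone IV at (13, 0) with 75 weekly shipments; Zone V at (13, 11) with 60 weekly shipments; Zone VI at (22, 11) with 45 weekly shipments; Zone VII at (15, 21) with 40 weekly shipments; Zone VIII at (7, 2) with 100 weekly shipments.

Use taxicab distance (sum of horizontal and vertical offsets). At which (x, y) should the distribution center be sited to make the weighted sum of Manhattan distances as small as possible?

(3, 11)

Manhattan distance separates: Σwᵢ(|x−xᵢ|+|y−yᵢ|) = Σwᵢ|x−xᵢ| + Σwᵢ|y−yᵢ|, so x and y are optimised independently as 1-D weighted medians.
Total weight W = 830; half = 415.
x-coordinate, sorted with cumulative weight:
  x=1 (Zone I, w=250) cum 250
  x=3 (Zone III, w=225) cum 475  ← median
  x=7 (Zone VIII, w=100) cum 575
  x=13 (Zone IV, w=75) cum 650
  x=13 (Zone V, w=60) cum 710
  x=14 (Zone II, w=35) cum 745
  x=15 (Zone VII, w=40) cum 785
  x=22 (Zone VI, w=45) cum 830
⇒ x* = 3
y-coordinate, sorted with cumulative weight:
  y=0 (Zone IV, w=75) cum 75
  y=2 (Zone VIII, w=100) cum 175
  y=8 (Zone III, w=225) cum 400
  y=11 (Zone V, w=60) cum 460  ← median
  y=11 (Zone VI, w=45) cum 505
  y=14 (Zone I, w=250) cum 755
  y=21 (Zone VII, w=40) cum 795
  y=24 (Zone II, w=35) cum 830
⇒ y* = 11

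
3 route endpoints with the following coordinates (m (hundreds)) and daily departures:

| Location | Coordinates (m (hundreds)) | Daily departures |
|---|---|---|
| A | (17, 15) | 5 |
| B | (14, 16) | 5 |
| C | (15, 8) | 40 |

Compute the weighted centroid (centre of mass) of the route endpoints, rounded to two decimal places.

The minimiser of Σwᵢ‖p−pᵢ‖² is the weighted centroid p* = (Σwᵢpᵢ)/(Σwᵢ).
Σwᵢ = 50.
Σwᵢxᵢ = 5·17 + 5·14 + 40·15 = 755.
Σwᵢyᵢ = 5·15 + 5·16 + 40·8 = 475.
x* = 755/50 = 15.10, y* = 475/50 = 9.50.

(15.10, 9.50)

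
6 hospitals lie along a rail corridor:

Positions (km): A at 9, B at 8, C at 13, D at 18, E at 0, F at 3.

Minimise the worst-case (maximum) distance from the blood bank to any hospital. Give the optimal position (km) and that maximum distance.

location 9, max distance 9

The 1-center on a line is the midpoint of the two extreme points: leftmost at 0, rightmost at 18.
Optimal location = (0 + 18)/2 = 9; maximum distance = (18 − 0)/2 = 9.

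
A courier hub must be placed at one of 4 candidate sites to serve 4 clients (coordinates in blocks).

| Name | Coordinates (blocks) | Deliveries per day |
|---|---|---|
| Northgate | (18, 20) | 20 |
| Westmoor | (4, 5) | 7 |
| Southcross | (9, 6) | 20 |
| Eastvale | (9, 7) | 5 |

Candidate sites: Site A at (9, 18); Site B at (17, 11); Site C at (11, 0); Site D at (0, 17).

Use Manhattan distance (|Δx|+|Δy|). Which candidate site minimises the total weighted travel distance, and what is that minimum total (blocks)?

Total weighted distance at each candidate:
  Site A (9, 18): total = 641
  Site B (17, 11): total = 653
  Site C (11, 0): total = 829
  Site D (0, 17): total = 1027
Minimum is at Site A with total 641 blocks.

Site A, total 641 blocks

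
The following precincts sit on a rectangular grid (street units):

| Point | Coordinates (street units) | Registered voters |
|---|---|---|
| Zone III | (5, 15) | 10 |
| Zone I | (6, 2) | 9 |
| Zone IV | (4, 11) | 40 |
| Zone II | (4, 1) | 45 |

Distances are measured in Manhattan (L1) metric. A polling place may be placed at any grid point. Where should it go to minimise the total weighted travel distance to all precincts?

Manhattan distance separates: Σwᵢ(|x−xᵢ|+|y−yᵢ|) = Σwᵢ|x−xᵢ| + Σwᵢ|y−yᵢ|, so x and y are optimised independently as 1-D weighted medians.
Total weight W = 104; half = 52.
x-coordinate, sorted with cumulative weight:
  x=4 (Zone IV, w=40) cum 40
  x=4 (Zone II, w=45) cum 85  ← median
  x=5 (Zone III, w=10) cum 95
  x=6 (Zone I, w=9) cum 104
⇒ x* = 4
y-coordinate, sorted with cumulative weight:
  y=1 (Zone II, w=45) cum 45
  y=2 (Zone I, w=9) cum 54  ← median
  y=11 (Zone IV, w=40) cum 94
  y=15 (Zone III, w=10) cum 104
⇒ y* = 2

(4, 2)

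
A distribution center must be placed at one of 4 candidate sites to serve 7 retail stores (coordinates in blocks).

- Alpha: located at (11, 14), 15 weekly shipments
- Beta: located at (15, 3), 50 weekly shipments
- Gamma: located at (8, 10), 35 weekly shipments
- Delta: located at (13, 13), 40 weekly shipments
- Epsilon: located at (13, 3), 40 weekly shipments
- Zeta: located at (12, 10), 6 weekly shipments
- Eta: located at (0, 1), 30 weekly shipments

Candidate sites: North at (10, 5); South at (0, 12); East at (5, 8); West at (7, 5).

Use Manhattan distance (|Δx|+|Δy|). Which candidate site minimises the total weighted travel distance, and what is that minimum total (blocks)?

Total weighted distance at each candidate:
  North (10, 5): total = 1847
  South (0, 12): total = 3599
  East (5, 8): total = 2559
  West (7, 5): total = 2175
Minimum is at North with total 1847 blocks.

North, total 1847 blocks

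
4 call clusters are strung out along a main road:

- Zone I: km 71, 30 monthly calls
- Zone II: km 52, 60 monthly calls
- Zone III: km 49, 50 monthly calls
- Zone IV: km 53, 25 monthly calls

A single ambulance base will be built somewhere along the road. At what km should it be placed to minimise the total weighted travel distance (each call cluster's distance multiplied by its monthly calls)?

x = 52

For a sum of weighted absolute distances on a line, the optimum is the weighted median (not the mean). Total weight W = 165; half-weight = 82.5.
Sort by position and accumulate weight:
  km 49 (Zone III, w=50) → cum 50
  km 52 (Zone II, w=60) → cum 110  ≥ 82.5 → median here
  km 53 (Zone IV, w=25) → cum 135
  km 71 (Zone I, w=30) → cum 165
Optimal location: km 52.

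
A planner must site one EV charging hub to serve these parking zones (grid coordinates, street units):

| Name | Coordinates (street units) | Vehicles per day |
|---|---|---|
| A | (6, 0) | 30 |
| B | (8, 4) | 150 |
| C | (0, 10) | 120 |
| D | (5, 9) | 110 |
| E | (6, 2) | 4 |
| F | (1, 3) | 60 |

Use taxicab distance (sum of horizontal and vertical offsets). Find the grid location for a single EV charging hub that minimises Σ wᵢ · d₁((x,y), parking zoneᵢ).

(5, 4)

Manhattan distance separates: Σwᵢ(|x−xᵢ|+|y−yᵢ|) = Σwᵢ|x−xᵢ| + Σwᵢ|y−yᵢ|, so x and y are optimised independently as 1-D weighted medians.
Total weight W = 474; half = 237.
x-coordinate, sorted with cumulative weight:
  x=0 (C, w=120) cum 120
  x=1 (F, w=60) cum 180
  x=5 (D, w=110) cum 290  ← median
  x=6 (A, w=30) cum 320
  x=6 (E, w=4) cum 324
  x=8 (B, w=150) cum 474
⇒ x* = 5
y-coordinate, sorted with cumulative weight:
  y=0 (A, w=30) cum 30
  y=2 (E, w=4) cum 34
  y=3 (F, w=60) cum 94
  y=4 (B, w=150) cum 244  ← median
  y=9 (D, w=110) cum 354
  y=10 (C, w=120) cum 474
⇒ y* = 4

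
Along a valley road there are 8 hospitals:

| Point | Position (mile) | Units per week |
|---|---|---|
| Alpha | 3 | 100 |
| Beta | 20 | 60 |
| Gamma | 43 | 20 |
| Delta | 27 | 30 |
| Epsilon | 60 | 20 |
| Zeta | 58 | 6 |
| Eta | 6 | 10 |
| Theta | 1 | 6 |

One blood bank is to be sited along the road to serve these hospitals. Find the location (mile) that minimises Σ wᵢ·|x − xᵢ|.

For a sum of weighted absolute distances on a line, the optimum is the weighted median (not the mean). Total weight W = 252; half-weight = 126.
Sort by position and accumulate weight:
  mile 1 (Theta, w=6) → cum 6
  mile 3 (Alpha, w=100) → cum 106
  mile 6 (Eta, w=10) → cum 116
  mile 20 (Beta, w=60) → cum 176  ≥ 126 → median here
  mile 27 (Delta, w=30) → cum 206
  mile 43 (Gamma, w=20) → cum 226
  mile 58 (Zeta, w=6) → cum 232
  mile 60 (Epsilon, w=20) → cum 252
Optimal location: mile 20.

x = 20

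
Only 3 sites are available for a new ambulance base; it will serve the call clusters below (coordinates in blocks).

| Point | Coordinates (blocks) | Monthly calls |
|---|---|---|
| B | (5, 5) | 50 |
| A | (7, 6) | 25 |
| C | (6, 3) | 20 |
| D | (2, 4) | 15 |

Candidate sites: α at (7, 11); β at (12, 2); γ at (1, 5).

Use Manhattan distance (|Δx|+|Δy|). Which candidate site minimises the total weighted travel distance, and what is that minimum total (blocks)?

γ, total 545 blocks

Total weighted distance at each candidate:
  α (7, 11): total = 885
  β (12, 2): total = 1045
  γ (1, 5): total = 545
Minimum is at γ with total 545 blocks.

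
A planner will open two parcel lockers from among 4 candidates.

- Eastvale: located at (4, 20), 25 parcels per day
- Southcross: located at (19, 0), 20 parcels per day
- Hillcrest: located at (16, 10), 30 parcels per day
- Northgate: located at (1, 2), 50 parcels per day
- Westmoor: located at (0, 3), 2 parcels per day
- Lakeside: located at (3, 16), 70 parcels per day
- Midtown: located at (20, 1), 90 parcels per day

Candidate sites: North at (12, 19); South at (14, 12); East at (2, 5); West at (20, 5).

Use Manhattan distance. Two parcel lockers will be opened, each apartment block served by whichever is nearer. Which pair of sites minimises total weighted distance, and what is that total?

{East, West}, total 2223

Evaluate every pair (each demand assigned to the nearer of the two):
  {East, West}: total = 2223
  {North, West}: total = 2959
  {South, West}: total = 3244
  {South, East}: total = 3463
  {North, East}: total = 4083
  {North, South}: total = 4251
Best pair: {East, West} with total 2223.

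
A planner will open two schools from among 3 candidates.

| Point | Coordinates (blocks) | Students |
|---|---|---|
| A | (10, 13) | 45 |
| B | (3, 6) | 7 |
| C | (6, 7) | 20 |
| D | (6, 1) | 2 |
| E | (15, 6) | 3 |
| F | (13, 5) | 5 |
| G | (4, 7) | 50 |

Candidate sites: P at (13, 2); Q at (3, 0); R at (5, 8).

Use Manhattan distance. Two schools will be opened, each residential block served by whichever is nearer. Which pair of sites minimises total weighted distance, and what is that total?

{P, R}, total 667

Evaluate every pair (each demand assigned to the nearer of the two):
  {P, R}: total = 667
  {Q, R}: total = 717
  {P, Q}: total = 1313
Best pair: {P, R} with total 667.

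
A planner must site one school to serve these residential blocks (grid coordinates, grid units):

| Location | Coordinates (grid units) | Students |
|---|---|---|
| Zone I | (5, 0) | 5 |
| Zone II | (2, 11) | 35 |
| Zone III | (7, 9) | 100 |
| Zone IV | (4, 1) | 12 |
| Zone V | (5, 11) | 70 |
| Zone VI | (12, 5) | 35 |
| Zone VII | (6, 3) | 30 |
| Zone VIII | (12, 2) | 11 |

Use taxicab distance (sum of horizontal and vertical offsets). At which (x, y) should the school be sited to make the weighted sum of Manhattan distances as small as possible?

(6, 9)

Manhattan distance separates: Σwᵢ(|x−xᵢ|+|y−yᵢ|) = Σwᵢ|x−xᵢ| + Σwᵢ|y−yᵢ|, so x and y are optimised independently as 1-D weighted medians.
Total weight W = 298; half = 149.
x-coordinate, sorted with cumulative weight:
  x=2 (Zone II, w=35) cum 35
  x=4 (Zone IV, w=12) cum 47
  x=5 (Zone I, w=5) cum 52
  x=5 (Zone V, w=70) cum 122
  x=6 (Zone VII, w=30) cum 152  ← median
  x=7 (Zone III, w=100) cum 252
  x=12 (Zone VI, w=35) cum 287
  x=12 (Zone VIII, w=11) cum 298
⇒ x* = 6
y-coordinate, sorted with cumulative weight:
  y=0 (Zone I, w=5) cum 5
  y=1 (Zone IV, w=12) cum 17
  y=2 (Zone VIII, w=11) cum 28
  y=3 (Zone VII, w=30) cum 58
  y=5 (Zone VI, w=35) cum 93
  y=9 (Zone III, w=100) cum 193  ← median
  y=11 (Zone II, w=35) cum 228
  y=11 (Zone V, w=70) cum 298
⇒ y* = 9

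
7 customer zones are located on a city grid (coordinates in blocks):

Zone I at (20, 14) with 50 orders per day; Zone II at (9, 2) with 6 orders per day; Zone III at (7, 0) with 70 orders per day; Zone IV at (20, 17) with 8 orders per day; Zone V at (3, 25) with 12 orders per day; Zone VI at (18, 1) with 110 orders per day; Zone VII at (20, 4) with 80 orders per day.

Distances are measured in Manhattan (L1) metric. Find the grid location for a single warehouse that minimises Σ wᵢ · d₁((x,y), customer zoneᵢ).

Manhattan distance separates: Σwᵢ(|x−xᵢ|+|y−yᵢ|) = Σwᵢ|x−xᵢ| + Σwᵢ|y−yᵢ|, so x and y are optimised independently as 1-D weighted medians.
Total weight W = 336; half = 168.
x-coordinate, sorted with cumulative weight:
  x=3 (Zone V, w=12) cum 12
  x=7 (Zone III, w=70) cum 82
  x=9 (Zone II, w=6) cum 88
  x=18 (Zone VI, w=110) cum 198  ← median
  x=20 (Zone I, w=50) cum 248
  x=20 (Zone IV, w=8) cum 256
  x=20 (Zone VII, w=80) cum 336
⇒ x* = 18
y-coordinate, sorted with cumulative weight:
  y=0 (Zone III, w=70) cum 70
  y=1 (Zone VI, w=110) cum 180  ← median
  y=2 (Zone II, w=6) cum 186
  y=4 (Zone VII, w=80) cum 266
  y=14 (Zone I, w=50) cum 316
  y=17 (Zone IV, w=8) cum 324
  y=25 (Zone V, w=12) cum 336
⇒ y* = 1

(18, 1)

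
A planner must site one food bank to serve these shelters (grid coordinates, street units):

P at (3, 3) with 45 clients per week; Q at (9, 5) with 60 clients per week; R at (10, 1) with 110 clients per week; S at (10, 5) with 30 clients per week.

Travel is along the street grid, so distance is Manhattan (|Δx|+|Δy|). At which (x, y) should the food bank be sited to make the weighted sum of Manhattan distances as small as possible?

(10, 3)

Manhattan distance separates: Σwᵢ(|x−xᵢ|+|y−yᵢ|) = Σwᵢ|x−xᵢ| + Σwᵢ|y−yᵢ|, so x and y are optimised independently as 1-D weighted medians.
Total weight W = 245; half = 122.5.
x-coordinate, sorted with cumulative weight:
  x=3 (P, w=45) cum 45
  x=9 (Q, w=60) cum 105
  x=10 (R, w=110) cum 215  ← median
  x=10 (S, w=30) cum 245
⇒ x* = 10
y-coordinate, sorted with cumulative weight:
  y=1 (R, w=110) cum 110
  y=3 (P, w=45) cum 155  ← median
  y=5 (Q, w=60) cum 215
  y=5 (S, w=30) cum 245
⇒ y* = 3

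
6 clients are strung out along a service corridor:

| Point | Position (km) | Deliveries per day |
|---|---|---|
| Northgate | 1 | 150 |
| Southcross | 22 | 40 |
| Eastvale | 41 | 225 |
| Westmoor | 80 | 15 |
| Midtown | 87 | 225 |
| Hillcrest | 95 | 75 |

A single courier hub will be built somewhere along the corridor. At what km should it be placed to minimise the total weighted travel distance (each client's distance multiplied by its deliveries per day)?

x = 41

For a sum of weighted absolute distances on a line, the optimum is the weighted median (not the mean). Total weight W = 730; half-weight = 365.
Sort by position and accumulate weight:
  km 1 (Northgate, w=150) → cum 150
  km 22 (Southcross, w=40) → cum 190
  km 41 (Eastvale, w=225) → cum 415  ≥ 365 → median here
  km 80 (Westmoor, w=15) → cum 430
  km 87 (Midtown, w=225) → cum 655
  km 95 (Hillcrest, w=75) → cum 730
Optimal location: km 41.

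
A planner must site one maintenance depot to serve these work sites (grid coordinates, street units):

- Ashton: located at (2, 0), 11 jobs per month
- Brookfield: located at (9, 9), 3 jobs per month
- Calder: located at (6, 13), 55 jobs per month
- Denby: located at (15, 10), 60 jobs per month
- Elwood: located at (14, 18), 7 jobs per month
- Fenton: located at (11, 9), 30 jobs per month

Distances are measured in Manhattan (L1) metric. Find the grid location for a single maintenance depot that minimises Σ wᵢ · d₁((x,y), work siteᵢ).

(11, 10)

Manhattan distance separates: Σwᵢ(|x−xᵢ|+|y−yᵢ|) = Σwᵢ|x−xᵢ| + Σwᵢ|y−yᵢ|, so x and y are optimised independently as 1-D weighted medians.
Total weight W = 166; half = 83.
x-coordinate, sorted with cumulative weight:
  x=2 (Ashton, w=11) cum 11
  x=6 (Calder, w=55) cum 66
  x=9 (Brookfield, w=3) cum 69
  x=11 (Fenton, w=30) cum 99  ← median
  x=14 (Elwood, w=7) cum 106
  x=15 (Denby, w=60) cum 166
⇒ x* = 11
y-coordinate, sorted with cumulative weight:
  y=0 (Ashton, w=11) cum 11
  y=9 (Brookfield, w=3) cum 14
  y=9 (Fenton, w=30) cum 44
  y=10 (Denby, w=60) cum 104  ← median
  y=13 (Calder, w=55) cum 159
  y=18 (Elwood, w=7) cum 166
⇒ y* = 10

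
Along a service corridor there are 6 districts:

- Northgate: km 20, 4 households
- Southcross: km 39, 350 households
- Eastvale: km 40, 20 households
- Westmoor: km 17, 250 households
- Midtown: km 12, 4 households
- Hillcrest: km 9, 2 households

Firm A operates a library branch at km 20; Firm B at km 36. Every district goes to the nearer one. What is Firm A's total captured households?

260

The indifferent point is the midpoint (20+36)/2 = 28; districts left of it (closer to Firm A at 20) go to Firm A, those right go to Firm B.
  Hillcrest at 9 (w=2) → Firm A
  Midtown at 12 (w=4) → Firm A
  Westmoor at 17 (w=250) → Firm A
  Northgate at 20 (w=4) → Firm A
  Southcross at 39 (w=350) → Firm B
  Eastvale at 40 (w=20) → Firm B
Firm A captures 260; Firm B captures 370.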